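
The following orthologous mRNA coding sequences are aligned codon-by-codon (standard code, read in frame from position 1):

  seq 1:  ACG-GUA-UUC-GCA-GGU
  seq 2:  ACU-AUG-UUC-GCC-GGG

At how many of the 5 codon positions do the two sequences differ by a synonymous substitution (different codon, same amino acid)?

Codon 1: ACG Thr / ACU Thr — synonymous.
Codon 2: GUA Val / AUG Met — nonsynonymous.
Codon 3: UUC Phe / UUC Phe — identical.
Codon 4: GCA Ala / GCC Ala — synonymous.
Codon 5: GGU Gly / GGG Gly — synonymous.
Synonymous differences: 3.

3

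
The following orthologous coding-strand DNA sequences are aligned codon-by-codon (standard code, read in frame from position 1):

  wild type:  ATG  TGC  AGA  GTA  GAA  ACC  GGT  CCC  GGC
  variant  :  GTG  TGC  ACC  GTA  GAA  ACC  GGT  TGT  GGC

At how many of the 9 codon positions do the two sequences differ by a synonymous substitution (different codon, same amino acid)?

0

Codon 1: ATG Met / GTG Val — nonsynonymous.
Codon 2: TGC Cys / TGC Cys — identical.
Codon 3: AGA Arg / ACC Thr — nonsynonymous.
Codon 4: GTA Val / GTA Val — identical.
Codon 5: GAA Glu / GAA Glu — identical.
Codon 6: ACC Thr / ACC Thr — identical.
Codon 7: GGT Gly / GGT Gly — identical.
Codon 8: CCC Pro / TGT Cys — nonsynonymous.
Codon 9: GGC Gly / GGC Gly — identical.
Synonymous differences: 0.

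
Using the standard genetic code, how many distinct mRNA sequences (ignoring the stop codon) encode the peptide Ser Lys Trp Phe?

Ser: 6 codons.
Lys: 2 codons.
Trp: 1 codon.
Phe: 2 codons.
6 × 2 × 1 × 2 = 24.

24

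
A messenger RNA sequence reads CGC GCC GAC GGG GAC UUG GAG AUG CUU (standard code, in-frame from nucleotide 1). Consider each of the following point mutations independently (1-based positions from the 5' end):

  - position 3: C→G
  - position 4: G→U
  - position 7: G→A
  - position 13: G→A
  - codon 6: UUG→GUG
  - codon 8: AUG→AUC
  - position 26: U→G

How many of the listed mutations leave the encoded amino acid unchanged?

1

Codon 1: CGC (Arg) → CGG (Arg) — synonymous.
Codon 2: GCC (Ala) → UCC (Ser) — missense.
Codon 3: GAC (Asp) → AAC (Asn) — missense.
Codon 5: GAC (Asp) → AAC (Asn) — missense.
Codon 6: UUG (Leu) → GUG (Val) — missense.
Codon 8: AUG (Met) → AUC (Ile) — missense.
Codon 9: CUU (Leu) → CGU (Arg) — missense.
Synonymous: 1 of 7.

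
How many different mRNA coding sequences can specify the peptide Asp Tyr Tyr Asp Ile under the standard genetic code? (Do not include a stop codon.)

48

Asp: 2 codons.
Tyr: 2 codons.
Tyr: 2 codons.
Asp: 2 codons.
Ile: 3 codons.
2 × 2 × 2 × 2 × 3 = 48.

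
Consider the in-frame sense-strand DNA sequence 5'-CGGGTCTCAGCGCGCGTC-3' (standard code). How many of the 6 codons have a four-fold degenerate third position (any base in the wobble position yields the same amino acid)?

6

Codon 1 CGG (Arg): third position 4-fold.
Codon 2 GTC (Val): third position 4-fold.
Codon 3 TCA (Ser): third position 4-fold.
Codon 4 GCG (Ala): third position 4-fold.
Codon 5 CGC (Arg): third position 4-fold.
Codon 6 GTC (Val): third position 4-fold.
Four-fold degenerate third positions: 6.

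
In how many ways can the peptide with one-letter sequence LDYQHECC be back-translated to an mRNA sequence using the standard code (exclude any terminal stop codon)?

Leu: 6 codons.
Asp: 2 codons.
Tyr: 2 codons.
Gln: 2 codons.
His: 2 codons.
Glu: 2 codons.
Cys: 2 codons.
Cys: 2 codons.
6 × 2 × 2 × 2 × 2 × 2 × 2 × 2 = 768.

768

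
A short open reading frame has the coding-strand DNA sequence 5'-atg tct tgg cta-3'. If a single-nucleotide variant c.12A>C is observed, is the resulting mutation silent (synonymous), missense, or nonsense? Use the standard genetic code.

silent

Position 12 falls in codon 4: CTA → Leu.
After the substitution the codon is CTC → Leu.
Both encode Leu, so the change is synonymous.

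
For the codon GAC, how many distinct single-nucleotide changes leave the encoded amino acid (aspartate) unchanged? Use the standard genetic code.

1

Position 1: none → 0 synonymous.
Position 2: none → 0 synonymous.
Position 3: GAU → 1 synonymous.
Total: 0 + 0 + 1 = 1.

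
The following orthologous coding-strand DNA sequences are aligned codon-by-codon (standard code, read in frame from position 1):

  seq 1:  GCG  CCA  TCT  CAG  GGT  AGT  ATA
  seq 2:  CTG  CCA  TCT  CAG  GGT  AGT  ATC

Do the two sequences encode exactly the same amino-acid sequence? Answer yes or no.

Codon 1: GCG Ala / CTG Leu — nonsynonymous.
Codon 2: CCA Pro / CCA Pro — identical.
Codon 3: TCT Ser / TCT Ser — identical.
Codon 4: CAG Gln / CAG Gln — identical.
Codon 5: GGT Gly / GGT Gly — identical.
Codon 6: AGT Ser / AGT Ser — identical.
Codon 7: ATA Ile / ATC Ile — synonymous.
Nonsynonymous differences: 1 → different protein.

no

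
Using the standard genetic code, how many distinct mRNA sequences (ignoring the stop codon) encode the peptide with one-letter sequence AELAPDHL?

18432

Ala: 4 codons.
Glu: 2 codons.
Leu: 6 codons.
Ala: 4 codons.
Pro: 4 codons.
Asp: 2 codons.
His: 2 codons.
Leu: 6 codons.
4 × 2 × 6 × 4 × 4 × 2 × 2 × 6 = 18432.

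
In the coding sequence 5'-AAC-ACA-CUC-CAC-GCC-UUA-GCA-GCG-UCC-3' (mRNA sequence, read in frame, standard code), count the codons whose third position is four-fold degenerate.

6

Codon 1 AAC (Asn): third position 2-fold.
Codon 2 ACA (Thr): third position 4-fold.
Codon 3 CUC (Leu): third position 4-fold.
Codon 4 CAC (His): third position 2-fold.
Codon 5 GCC (Ala): third position 4-fold.
Codon 6 UUA (Leu): third position 2-fold.
Codon 7 GCA (Ala): third position 4-fold.
Codon 8 GCG (Ala): third position 4-fold.
Codon 9 UCC (Ser): third position 4-fold.
Four-fold degenerate third positions: 6.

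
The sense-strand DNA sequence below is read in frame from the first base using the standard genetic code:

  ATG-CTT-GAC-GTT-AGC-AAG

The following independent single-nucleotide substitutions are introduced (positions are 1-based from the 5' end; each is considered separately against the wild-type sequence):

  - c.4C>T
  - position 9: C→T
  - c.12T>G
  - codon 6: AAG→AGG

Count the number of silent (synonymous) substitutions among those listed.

Codon 2: CTT (Leu) → TTT (Phe) — missense.
Codon 3: GAC (Asp) → GAT (Asp) — synonymous.
Codon 4: GTT (Val) → GTG (Val) — synonymous.
Codon 6: AAG (Lys) → AGG (Arg) — missense.
Synonymous: 2 of 4.

2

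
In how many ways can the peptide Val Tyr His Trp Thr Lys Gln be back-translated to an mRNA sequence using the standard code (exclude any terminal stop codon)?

Val: 4 codons.
Tyr: 2 codons.
His: 2 codons.
Trp: 1 codon.
Thr: 4 codons.
Lys: 2 codons.
Gln: 2 codons.
4 × 2 × 2 × 1 × 4 × 2 × 2 = 256.

256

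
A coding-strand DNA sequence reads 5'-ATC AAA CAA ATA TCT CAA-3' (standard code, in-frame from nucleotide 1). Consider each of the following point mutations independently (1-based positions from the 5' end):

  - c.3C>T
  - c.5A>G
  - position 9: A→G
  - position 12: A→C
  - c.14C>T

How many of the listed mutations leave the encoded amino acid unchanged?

3

Codon 1: ATC (Ile) → ATT (Ile) — synonymous.
Codon 2: AAA (Lys) → AGA (Arg) — missense.
Codon 3: CAA (Gln) → CAG (Gln) — synonymous.
Codon 4: ATA (Ile) → ATC (Ile) — synonymous.
Codon 5: TCT (Ser) → TTT (Phe) — missense.
Synonymous: 3 of 5.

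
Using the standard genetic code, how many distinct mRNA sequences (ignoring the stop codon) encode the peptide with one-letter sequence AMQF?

Ala: 4 codons.
Met: 1 codon.
Gln: 2 codons.
Phe: 2 codons.
4 × 1 × 2 × 2 = 16.

16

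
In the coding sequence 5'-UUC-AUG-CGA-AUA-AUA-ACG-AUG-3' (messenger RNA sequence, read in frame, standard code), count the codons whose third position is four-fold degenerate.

2

Codon 1 UUC (Phe): third position 2-fold.
Codon 2 AUG (Met): third position 1-fold.
Codon 3 CGA (Arg): third position 4-fold.
Codon 4 AUA (Ile): third position 3-fold.
Codon 5 AUA (Ile): third position 3-fold.
Codon 6 ACG (Thr): third position 4-fold.
Codon 7 AUG (Met): third position 1-fold.
Four-fold degenerate third positions: 2.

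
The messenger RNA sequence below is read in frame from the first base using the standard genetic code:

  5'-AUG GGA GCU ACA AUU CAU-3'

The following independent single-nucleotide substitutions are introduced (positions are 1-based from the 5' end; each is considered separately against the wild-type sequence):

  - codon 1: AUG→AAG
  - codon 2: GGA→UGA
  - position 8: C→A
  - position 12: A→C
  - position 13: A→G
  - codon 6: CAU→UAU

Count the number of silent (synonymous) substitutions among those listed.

Codon 1: AUG (Met) → AAG (Lys) — missense.
Codon 2: GGA (Gly) → UGA (Stop) — nonsense.
Codon 3: GCU (Ala) → GAU (Asp) — missense.
Codon 4: ACA (Thr) → ACC (Thr) — synonymous.
Codon 5: AUU (Ile) → GUU (Val) — missense.
Codon 6: CAU (His) → UAU (Tyr) — missense.
Synonymous: 1 of 6.

1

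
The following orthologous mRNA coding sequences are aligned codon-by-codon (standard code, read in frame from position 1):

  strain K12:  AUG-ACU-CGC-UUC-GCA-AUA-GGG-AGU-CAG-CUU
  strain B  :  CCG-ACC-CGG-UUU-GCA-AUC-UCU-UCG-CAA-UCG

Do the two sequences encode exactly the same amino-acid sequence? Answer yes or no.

no

Codon 1: AUG Met / CCG Pro — nonsynonymous.
Codon 2: ACU Thr / ACC Thr — synonymous.
Codon 3: CGC Arg / CGG Arg — synonymous.
Codon 4: UUC Phe / UUU Phe — synonymous.
Codon 5: GCA Ala / GCA Ala — identical.
Codon 6: AUA Ile / AUC Ile — synonymous.
Codon 7: GGG Gly / UCU Ser — nonsynonymous.
Codon 8: AGU Ser / UCG Ser — synonymous.
Codon 9: CAG Gln / CAA Gln — synonymous.
Codon 10: CUU Leu / UCG Ser — nonsynonymous.
Nonsynonymous differences: 3 → different protein.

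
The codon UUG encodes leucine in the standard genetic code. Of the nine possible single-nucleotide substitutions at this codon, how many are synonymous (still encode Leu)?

2

Position 1: CUG → 1 synonymous.
Position 2: none → 0 synonymous.
Position 3: UUA → 1 synonymous.
Total: 1 + 0 + 1 = 2.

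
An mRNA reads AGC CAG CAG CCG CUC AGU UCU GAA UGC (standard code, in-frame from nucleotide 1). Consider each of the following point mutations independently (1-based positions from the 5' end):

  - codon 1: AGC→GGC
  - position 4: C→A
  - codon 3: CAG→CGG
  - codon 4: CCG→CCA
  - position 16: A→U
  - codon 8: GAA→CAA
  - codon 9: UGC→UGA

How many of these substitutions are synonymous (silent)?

1

Codon 1: AGC (Ser) → GGC (Gly) — missense.
Codon 2: CAG (Gln) → AAG (Lys) — missense.
Codon 3: CAG (Gln) → CGG (Arg) — missense.
Codon 4: CCG (Pro) → CCA (Pro) — synonymous.
Codon 6: AGU (Ser) → UGU (Cys) — missense.
Codon 8: GAA (Glu) → CAA (Gln) — missense.
Codon 9: UGC (Cys) → UGA (Stop) — nonsense.
Synonymous: 1 of 7.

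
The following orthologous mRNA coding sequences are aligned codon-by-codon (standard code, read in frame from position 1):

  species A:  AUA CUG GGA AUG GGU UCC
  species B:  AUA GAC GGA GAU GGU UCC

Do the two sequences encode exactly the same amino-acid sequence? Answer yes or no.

Codon 1: AUA Ile / AUA Ile — identical.
Codon 2: CUG Leu / GAC Asp — nonsynonymous.
Codon 3: GGA Gly / GGA Gly — identical.
Codon 4: AUG Met / GAU Asp — nonsynonymous.
Codon 5: GGU Gly / GGU Gly — identical.
Codon 6: UCC Ser / UCC Ser — identical.
Nonsynonymous differences: 2 → different protein.

no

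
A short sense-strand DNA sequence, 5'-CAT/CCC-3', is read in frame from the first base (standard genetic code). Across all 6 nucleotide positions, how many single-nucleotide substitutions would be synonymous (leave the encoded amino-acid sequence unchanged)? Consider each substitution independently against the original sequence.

4

Codon 1 (CAT, His): 1 synonymous substitution.
Codon 2 (CCC, Pro): 3 synonymous substitutions.
Total: 1 + 3 = 4.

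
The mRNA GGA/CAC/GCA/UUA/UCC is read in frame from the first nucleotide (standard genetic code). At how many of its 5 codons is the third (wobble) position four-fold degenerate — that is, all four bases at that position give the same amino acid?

3

Codon 1 GGA (Gly): third position 4-fold.
Codon 2 CAC (His): third position 2-fold.
Codon 3 GCA (Ala): third position 4-fold.
Codon 4 UUA (Leu): third position 2-fold.
Codon 5 UCC (Ser): third position 4-fold.
Four-fold degenerate third positions: 3.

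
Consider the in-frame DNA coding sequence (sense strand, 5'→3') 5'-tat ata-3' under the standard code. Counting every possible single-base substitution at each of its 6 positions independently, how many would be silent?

Codon 1 (TAT, Tyr): 1 synonymous substitution.
Codon 2 (ATA, Ile): 2 synonymous substitutions.
Total: 1 + 2 = 3.

3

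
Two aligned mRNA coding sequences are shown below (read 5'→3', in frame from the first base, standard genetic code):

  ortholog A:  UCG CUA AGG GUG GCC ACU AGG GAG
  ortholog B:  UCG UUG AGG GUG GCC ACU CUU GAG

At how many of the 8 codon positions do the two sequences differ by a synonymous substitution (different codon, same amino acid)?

1

Codon 1: UCG Ser / UCG Ser — identical.
Codon 2: CUA Leu / UUG Leu — synonymous.
Codon 3: AGG Arg / AGG Arg — identical.
Codon 4: GUG Val / GUG Val — identical.
Codon 5: GCC Ala / GCC Ala — identical.
Codon 6: ACU Thr / ACU Thr — identical.
Codon 7: AGG Arg / CUU Leu — nonsynonymous.
Codon 8: GAG Glu / GAG Glu — identical.
Synonymous differences: 1.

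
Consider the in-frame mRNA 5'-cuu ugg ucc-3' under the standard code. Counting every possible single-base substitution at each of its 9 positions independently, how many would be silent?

6

Codon 1 (CUU, Leu): 3 synonymous substitutions.
Codon 2 (UGG, Trp): 0 synonymous substitutions.
Codon 3 (UCC, Ser): 3 synonymous substitutions.
Total: 3 + 0 + 3 = 6.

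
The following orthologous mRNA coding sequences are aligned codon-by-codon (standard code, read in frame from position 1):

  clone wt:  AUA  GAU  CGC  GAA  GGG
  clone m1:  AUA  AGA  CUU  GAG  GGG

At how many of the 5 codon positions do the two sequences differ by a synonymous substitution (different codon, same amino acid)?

1

Codon 1: AUA Ile / AUA Ile — identical.
Codon 2: GAU Asp / AGA Arg — nonsynonymous.
Codon 3: CGC Arg / CUU Leu — nonsynonymous.
Codon 4: GAA Glu / GAG Glu — synonymous.
Codon 5: GGG Gly / GGG Gly — identical.
Synonymous differences: 1.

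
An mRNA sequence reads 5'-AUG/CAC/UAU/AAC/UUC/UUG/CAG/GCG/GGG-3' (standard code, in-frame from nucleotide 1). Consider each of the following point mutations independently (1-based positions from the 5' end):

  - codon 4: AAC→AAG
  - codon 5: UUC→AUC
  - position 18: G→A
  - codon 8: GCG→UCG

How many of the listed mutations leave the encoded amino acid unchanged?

Codon 4: AAC (Asn) → AAG (Lys) — missense.
Codon 5: UUC (Phe) → AUC (Ile) — missense.
Codon 6: UUG (Leu) → UUA (Leu) — synonymous.
Codon 8: GCG (Ala) → UCG (Ser) — missense.
Synonymous: 1 of 4.

1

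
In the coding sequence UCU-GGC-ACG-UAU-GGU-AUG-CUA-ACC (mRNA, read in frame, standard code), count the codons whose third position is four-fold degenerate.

6

Codon 1 UCU (Ser): third position 4-fold.
Codon 2 GGC (Gly): third position 4-fold.
Codon 3 ACG (Thr): third position 4-fold.
Codon 4 UAU (Tyr): third position 2-fold.
Codon 5 GGU (Gly): third position 4-fold.
Codon 6 AUG (Met): third position 1-fold.
Codon 7 CUA (Leu): third position 4-fold.
Codon 8 ACC (Thr): third position 4-fold.
Four-fold degenerate third positions: 6.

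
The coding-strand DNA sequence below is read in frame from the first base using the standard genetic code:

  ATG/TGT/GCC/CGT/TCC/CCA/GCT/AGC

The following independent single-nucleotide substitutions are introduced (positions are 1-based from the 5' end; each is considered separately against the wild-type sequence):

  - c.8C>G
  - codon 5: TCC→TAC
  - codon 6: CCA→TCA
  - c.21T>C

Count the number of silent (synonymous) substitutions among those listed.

Codon 3: GCC (Ala) → GGC (Gly) — missense.
Codon 5: TCC (Ser) → TAC (Tyr) — missense.
Codon 6: CCA (Pro) → TCA (Ser) — missense.
Codon 7: GCT (Ala) → GCC (Ala) — synonymous.
Synonymous: 1 of 4.

1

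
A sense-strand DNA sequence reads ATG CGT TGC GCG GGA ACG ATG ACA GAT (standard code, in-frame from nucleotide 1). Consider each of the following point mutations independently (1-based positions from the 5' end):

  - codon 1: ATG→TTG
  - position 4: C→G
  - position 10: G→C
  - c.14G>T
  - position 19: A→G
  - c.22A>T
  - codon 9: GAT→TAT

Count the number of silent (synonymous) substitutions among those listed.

Codon 1: ATG (Met) → TTG (Leu) — missense.
Codon 2: CGT (Arg) → GGT (Gly) — missense.
Codon 4: GCG (Ala) → CCG (Pro) — missense.
Codon 5: GGA (Gly) → GTA (Val) — missense.
Codon 7: ATG (Met) → GTG (Val) — missense.
Codon 8: ACA (Thr) → TCA (Ser) — missense.
Codon 9: GAT (Asp) → TAT (Tyr) — missense.
Synonymous: 0 of 7.

0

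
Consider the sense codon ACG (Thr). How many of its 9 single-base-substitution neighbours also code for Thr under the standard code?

3

Position 1: none → 0 synonymous.
Position 2: none → 0 synonymous.
Position 3: ACU, ACC, ACA → 3 synonymous.
Total: 0 + 0 + 3 = 3.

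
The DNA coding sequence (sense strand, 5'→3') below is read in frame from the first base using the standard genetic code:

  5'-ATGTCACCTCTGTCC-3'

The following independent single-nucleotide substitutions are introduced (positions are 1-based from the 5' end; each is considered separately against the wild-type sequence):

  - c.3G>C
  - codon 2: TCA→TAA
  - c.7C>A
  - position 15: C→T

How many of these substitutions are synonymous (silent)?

Codon 1: ATG (Met) → ATC (Ile) — missense.
Codon 2: TCA (Ser) → TAA (Stop) — nonsense.
Codon 3: CCT (Pro) → ACT (Thr) — missense.
Codon 5: TCC (Ser) → TCT (Ser) — synonymous.
Synonymous: 1 of 4.

1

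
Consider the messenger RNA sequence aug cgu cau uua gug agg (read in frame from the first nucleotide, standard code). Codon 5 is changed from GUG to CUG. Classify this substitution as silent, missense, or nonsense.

missense

Position 13 falls in codon 5: GUG → Val.
After the substitution the codon is CUG → Leu.
Val ≠ Leu, so this is a missense mutation.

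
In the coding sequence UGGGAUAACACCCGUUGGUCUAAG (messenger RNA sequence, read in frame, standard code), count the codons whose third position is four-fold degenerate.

Codon 1 UGG (Trp): third position 1-fold.
Codon 2 GAU (Asp): third position 2-fold.
Codon 3 AAC (Asn): third position 2-fold.
Codon 4 ACC (Thr): third position 4-fold.
Codon 5 CGU (Arg): third position 4-fold.
Codon 6 UGG (Trp): third position 1-fold.
Codon 7 UCU (Ser): third position 4-fold.
Codon 8 AAG (Lys): third position 2-fold.
Four-fold degenerate third positions: 3.

3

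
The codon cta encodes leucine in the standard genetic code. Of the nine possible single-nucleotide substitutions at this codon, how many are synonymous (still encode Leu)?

Position 1: TTA → 1 synonymous.
Position 2: none → 0 synonymous.
Position 3: CTT, CTC, CTG → 3 synonymous.
Total: 1 + 0 + 3 = 4.

4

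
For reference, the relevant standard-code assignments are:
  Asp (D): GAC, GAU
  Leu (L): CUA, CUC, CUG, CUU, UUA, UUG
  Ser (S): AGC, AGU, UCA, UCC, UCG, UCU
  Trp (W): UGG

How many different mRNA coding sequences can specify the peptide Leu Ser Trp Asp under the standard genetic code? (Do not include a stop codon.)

72

Leu: 6 codons.
Ser: 6 codons.
Trp: 1 codon.
Asp: 2 codons.
6 × 6 × 1 × 2 = 72.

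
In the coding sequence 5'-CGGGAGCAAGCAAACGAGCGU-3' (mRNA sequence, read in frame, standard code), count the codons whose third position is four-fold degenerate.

3

Codon 1 CGG (Arg): third position 4-fold.
Codon 2 GAG (Glu): third position 2-fold.
Codon 3 CAA (Gln): third position 2-fold.
Codon 4 GCA (Ala): third position 4-fold.
Codon 5 AAC (Asn): third position 2-fold.
Codon 6 GAG (Glu): third position 2-fold.
Codon 7 CGU (Arg): third position 4-fold.
Four-fold degenerate third positions: 3.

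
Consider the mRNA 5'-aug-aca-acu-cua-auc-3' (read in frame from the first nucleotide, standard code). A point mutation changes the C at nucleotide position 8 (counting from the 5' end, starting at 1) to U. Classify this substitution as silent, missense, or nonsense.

Position 8 falls in codon 3: ACU → Thr.
After the substitution the codon is AUU → Ile.
Thr ≠ Ile, so this is a missense mutation.

missense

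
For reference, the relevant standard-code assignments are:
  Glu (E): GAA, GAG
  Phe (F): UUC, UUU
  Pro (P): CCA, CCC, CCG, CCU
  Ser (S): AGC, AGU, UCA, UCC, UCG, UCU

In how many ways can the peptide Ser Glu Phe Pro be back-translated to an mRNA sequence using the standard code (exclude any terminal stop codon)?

Ser: 6 codons.
Glu: 2 codons.
Phe: 2 codons.
Pro: 4 codons.
6 × 2 × 2 × 4 = 96.

96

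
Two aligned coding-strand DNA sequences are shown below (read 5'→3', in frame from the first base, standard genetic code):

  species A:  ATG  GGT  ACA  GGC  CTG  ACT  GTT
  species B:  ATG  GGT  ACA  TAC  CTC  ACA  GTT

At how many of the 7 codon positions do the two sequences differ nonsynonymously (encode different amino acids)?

1

Codon 1: ATG Met / ATG Met — identical.
Codon 2: GGT Gly / GGT Gly — identical.
Codon 3: ACA Thr / ACA Thr — identical.
Codon 4: GGC Gly / TAC Tyr — nonsynonymous.
Codon 5: CTG Leu / CTC Leu — synonymous.
Codon 6: ACT Thr / ACA Thr — synonymous.
Codon 7: GTT Val / GTT Val — identical.
Nonsynonymous differences: 1.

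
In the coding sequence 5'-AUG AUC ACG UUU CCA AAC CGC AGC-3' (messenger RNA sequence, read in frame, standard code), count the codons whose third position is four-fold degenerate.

3

Codon 1 AUG (Met): third position 1-fold.
Codon 2 AUC (Ile): third position 3-fold.
Codon 3 ACG (Thr): third position 4-fold.
Codon 4 UUU (Phe): third position 2-fold.
Codon 5 CCA (Pro): third position 4-fold.
Codon 6 AAC (Asn): third position 2-fold.
Codon 7 CGC (Arg): third position 4-fold.
Codon 8 AGC (Ser): third position 2-fold.
Four-fold degenerate third positions: 3.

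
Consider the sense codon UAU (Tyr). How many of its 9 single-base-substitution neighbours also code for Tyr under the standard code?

1

Position 1: none → 0 synonymous.
Position 2: none → 0 synonymous.
Position 3: UAC → 1 synonymous.
Total: 0 + 0 + 1 = 1.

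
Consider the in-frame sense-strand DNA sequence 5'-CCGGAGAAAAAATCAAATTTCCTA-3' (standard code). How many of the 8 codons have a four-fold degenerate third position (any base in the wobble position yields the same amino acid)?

3

Codon 1 CCG (Pro): third position 4-fold.
Codon 2 GAG (Glu): third position 2-fold.
Codon 3 AAA (Lys): third position 2-fold.
Codon 4 AAA (Lys): third position 2-fold.
Codon 5 TCA (Ser): third position 4-fold.
Codon 6 AAT (Asn): third position 2-fold.
Codon 7 TTC (Phe): third position 2-fold.
Codon 8 CTA (Leu): third position 4-fold.
Four-fold degenerate third positions: 3.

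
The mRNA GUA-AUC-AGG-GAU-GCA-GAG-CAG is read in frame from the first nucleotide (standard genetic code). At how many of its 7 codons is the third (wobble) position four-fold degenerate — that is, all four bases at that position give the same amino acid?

2

Codon 1 GUA (Val): third position 4-fold.
Codon 2 AUC (Ile): third position 3-fold.
Codon 3 AGG (Arg): third position 2-fold.
Codon 4 GAU (Asp): third position 2-fold.
Codon 5 GCA (Ala): third position 4-fold.
Codon 6 GAG (Glu): third position 2-fold.
Codon 7 CAG (Gln): third position 2-fold.
Four-fold degenerate third positions: 2.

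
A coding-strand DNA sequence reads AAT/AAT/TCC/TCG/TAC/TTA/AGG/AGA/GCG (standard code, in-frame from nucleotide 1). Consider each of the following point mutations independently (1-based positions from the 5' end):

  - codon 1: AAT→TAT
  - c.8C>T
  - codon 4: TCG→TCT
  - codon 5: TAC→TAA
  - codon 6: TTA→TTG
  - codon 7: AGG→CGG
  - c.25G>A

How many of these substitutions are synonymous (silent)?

Codon 1: AAT (Asn) → TAT (Tyr) — missense.
Codon 3: TCC (Ser) → TTC (Phe) — missense.
Codon 4: TCG (Ser) → TCT (Ser) — synonymous.
Codon 5: TAC (Tyr) → TAA (Stop) — nonsense.
Codon 6: TTA (Leu) → TTG (Leu) — synonymous.
Codon 7: AGG (Arg) → CGG (Arg) — synonymous.
Codon 9: GCG (Ala) → ACG (Thr) — missense.
Synonymous: 3 of 7.

3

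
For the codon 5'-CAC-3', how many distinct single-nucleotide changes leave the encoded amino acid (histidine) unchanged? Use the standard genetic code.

1

Position 1: none → 0 synonymous.
Position 2: none → 0 synonymous.
Position 3: CAT → 1 synonymous.
Total: 0 + 0 + 1 = 1.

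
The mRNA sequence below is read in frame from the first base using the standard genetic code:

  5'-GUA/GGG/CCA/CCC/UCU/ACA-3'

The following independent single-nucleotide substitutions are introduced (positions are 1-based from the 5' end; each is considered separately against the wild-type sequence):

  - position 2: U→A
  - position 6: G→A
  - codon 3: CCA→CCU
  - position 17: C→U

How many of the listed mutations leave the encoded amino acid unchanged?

Codon 1: GUA (Val) → GAA (Glu) — missense.
Codon 2: GGG (Gly) → GGA (Gly) — synonymous.
Codon 3: CCA (Pro) → CCU (Pro) — synonymous.
Codon 6: ACA (Thr) → AUA (Ile) — missense.
Synonymous: 2 of 4.

2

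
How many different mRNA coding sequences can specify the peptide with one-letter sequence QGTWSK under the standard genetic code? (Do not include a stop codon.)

384

Gln: 2 codons.
Gly: 4 codons.
Thr: 4 codons.
Trp: 1 codon.
Ser: 6 codons.
Lys: 2 codons.
2 × 4 × 4 × 1 × 6 × 2 = 384.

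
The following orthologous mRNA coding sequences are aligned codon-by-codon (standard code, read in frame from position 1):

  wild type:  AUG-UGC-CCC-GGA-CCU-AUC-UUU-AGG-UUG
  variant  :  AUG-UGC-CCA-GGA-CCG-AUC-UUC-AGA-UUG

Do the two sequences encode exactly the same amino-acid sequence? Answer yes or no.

Codon 1: AUG Met / AUG Met — identical.
Codon 2: UGC Cys / UGC Cys — identical.
Codon 3: CCC Pro / CCA Pro — synonymous.
Codon 4: GGA Gly / GGA Gly — identical.
Codon 5: CCU Pro / CCG Pro — synonymous.
Codon 6: AUC Ile / AUC Ile — identical.
Codon 7: UUU Phe / UUC Phe — synonymous.
Codon 8: AGG Arg / AGA Arg — synonymous.
Codon 9: UUG Leu / UUG Leu — identical.
Nonsynonymous differences: 0 → same protein.

yes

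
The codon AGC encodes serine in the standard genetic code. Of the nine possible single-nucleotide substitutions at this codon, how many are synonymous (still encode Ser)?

Position 1: none → 0 synonymous.
Position 2: none → 0 synonymous.
Position 3: AGU → 1 synonymous.
Total: 0 + 0 + 1 = 1.

1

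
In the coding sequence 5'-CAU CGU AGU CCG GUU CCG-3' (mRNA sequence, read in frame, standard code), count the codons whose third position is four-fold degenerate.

4

Codon 1 CAU (His): third position 2-fold.
Codon 2 CGU (Arg): third position 4-fold.
Codon 3 AGU (Ser): third position 2-fold.
Codon 4 CCG (Pro): third position 4-fold.
Codon 5 GUU (Val): third position 4-fold.
Codon 6 CCG (Pro): third position 4-fold.
Four-fold degenerate third positions: 4.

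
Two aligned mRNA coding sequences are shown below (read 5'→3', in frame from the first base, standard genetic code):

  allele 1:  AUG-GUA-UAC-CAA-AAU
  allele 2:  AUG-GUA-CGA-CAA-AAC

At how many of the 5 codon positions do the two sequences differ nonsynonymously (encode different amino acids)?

1

Codon 1: AUG Met / AUG Met — identical.
Codon 2: GUA Val / GUA Val — identical.
Codon 3: UAC Tyr / CGA Arg — nonsynonymous.
Codon 4: CAA Gln / CAA Gln — identical.
Codon 5: AAU Asn / AAC Asn — synonymous.
Nonsynonymous differences: 1.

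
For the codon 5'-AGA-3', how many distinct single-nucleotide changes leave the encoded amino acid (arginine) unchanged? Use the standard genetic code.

Position 1: CGA → 1 synonymous.
Position 2: none → 0 synonymous.
Position 3: AGG → 1 synonymous.
Total: 1 + 0 + 1 = 2.

2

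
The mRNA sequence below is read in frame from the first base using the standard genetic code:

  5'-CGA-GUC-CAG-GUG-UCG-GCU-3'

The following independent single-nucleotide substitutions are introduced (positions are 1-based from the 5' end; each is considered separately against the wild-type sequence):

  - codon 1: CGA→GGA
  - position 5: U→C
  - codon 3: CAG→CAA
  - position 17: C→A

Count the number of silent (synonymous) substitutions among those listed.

1

Codon 1: CGA (Arg) → GGA (Gly) — missense.
Codon 2: GUC (Val) → GCC (Ala) — missense.
Codon 3: CAG (Gln) → CAA (Gln) — synonymous.
Codon 6: GCU (Ala) → GAU (Asp) — missense.
Synonymous: 1 of 4.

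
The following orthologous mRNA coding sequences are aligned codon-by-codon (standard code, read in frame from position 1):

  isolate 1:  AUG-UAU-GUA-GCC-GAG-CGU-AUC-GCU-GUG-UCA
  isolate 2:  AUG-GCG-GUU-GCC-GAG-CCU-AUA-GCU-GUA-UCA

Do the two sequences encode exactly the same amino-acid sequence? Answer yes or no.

no

Codon 1: AUG Met / AUG Met — identical.
Codon 2: UAU Tyr / GCG Ala — nonsynonymous.
Codon 3: GUA Val / GUU Val — synonymous.
Codon 4: GCC Ala / GCC Ala — identical.
Codon 5: GAG Glu / GAG Glu — identical.
Codon 6: CGU Arg / CCU Pro — nonsynonymous.
Codon 7: AUC Ile / AUA Ile — synonymous.
Codon 8: GCU Ala / GCU Ala — identical.
Codon 9: GUG Val / GUA Val — synonymous.
Codon 10: UCA Ser / UCA Ser — identical.
Nonsynonymous differences: 2 → different protein.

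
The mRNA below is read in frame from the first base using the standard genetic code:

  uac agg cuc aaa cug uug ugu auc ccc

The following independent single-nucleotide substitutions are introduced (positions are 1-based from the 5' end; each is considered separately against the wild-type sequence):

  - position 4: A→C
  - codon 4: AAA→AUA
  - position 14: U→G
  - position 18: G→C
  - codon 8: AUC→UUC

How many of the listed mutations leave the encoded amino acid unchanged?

Codon 2: AGG (Arg) → CGG (Arg) — synonymous.
Codon 4: AAA (Lys) → AUA (Ile) — missense.
Codon 5: CUG (Leu) → CGG (Arg) — missense.
Codon 6: UUG (Leu) → UUC (Phe) — missense.
Codon 8: AUC (Ile) → UUC (Phe) — missense.
Synonymous: 1 of 5.

1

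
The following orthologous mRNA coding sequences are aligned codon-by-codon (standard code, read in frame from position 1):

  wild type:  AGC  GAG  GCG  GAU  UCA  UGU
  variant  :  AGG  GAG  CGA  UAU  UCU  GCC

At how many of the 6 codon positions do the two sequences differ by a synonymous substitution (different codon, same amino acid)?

1

Codon 1: AGC Ser / AGG Arg — nonsynonymous.
Codon 2: GAG Glu / GAG Glu — identical.
Codon 3: GCG Ala / CGA Arg — nonsynonymous.
Codon 4: GAU Asp / UAU Tyr — nonsynonymous.
Codon 5: UCA Ser / UCU Ser — synonymous.
Codon 6: UGU Cys / GCC Ala — nonsynonymous.
Synonymous differences: 1.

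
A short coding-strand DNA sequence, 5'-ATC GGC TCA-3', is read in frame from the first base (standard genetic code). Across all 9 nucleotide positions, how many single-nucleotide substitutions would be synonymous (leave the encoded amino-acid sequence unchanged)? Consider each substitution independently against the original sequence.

8

Codon 1 (ATC, Ile): 2 synonymous substitutions.
Codon 2 (GGC, Gly): 3 synonymous substitutions.
Codon 3 (TCA, Ser): 3 synonymous substitutions.
Total: 2 + 3 + 3 = 8.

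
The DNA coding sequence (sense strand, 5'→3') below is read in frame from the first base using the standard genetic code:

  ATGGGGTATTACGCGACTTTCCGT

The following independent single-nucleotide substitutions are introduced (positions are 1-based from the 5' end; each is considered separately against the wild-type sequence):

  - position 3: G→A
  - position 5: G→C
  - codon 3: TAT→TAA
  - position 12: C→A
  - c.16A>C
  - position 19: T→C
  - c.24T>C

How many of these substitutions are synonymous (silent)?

1

Codon 1: ATG (Met) → ATA (Ile) — missense.
Codon 2: GGG (Gly) → GCG (Ala) — missense.
Codon 3: TAT (Tyr) → TAA (Stop) — nonsense.
Codon 4: TAC (Tyr) → TAA (Stop) — nonsense.
Codon 6: ACT (Thr) → CCT (Pro) — missense.
Codon 7: TTC (Phe) → CTC (Leu) — missense.
Codon 8: CGT (Arg) → CGC (Arg) — synonymous.
Synonymous: 1 of 7.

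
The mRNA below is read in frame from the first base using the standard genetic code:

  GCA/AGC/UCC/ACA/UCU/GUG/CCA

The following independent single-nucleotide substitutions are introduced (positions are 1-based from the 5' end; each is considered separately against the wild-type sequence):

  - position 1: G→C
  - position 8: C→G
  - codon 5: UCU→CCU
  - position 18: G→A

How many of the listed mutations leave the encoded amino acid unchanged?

1

Codon 1: GCA (Ala) → CCA (Pro) — missense.
Codon 3: UCC (Ser) → UGC (Cys) — missense.
Codon 5: UCU (Ser) → CCU (Pro) — missense.
Codon 6: GUG (Val) → GUA (Val) — synonymous.
Synonymous: 1 of 4.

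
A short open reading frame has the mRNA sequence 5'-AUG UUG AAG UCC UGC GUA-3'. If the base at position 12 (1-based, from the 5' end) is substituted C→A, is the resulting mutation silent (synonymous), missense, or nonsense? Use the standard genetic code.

silent

Position 12 falls in codon 4: UCC → Ser.
After the substitution the codon is UCA → Ser.
Both encode Ser, so the change is synonymous.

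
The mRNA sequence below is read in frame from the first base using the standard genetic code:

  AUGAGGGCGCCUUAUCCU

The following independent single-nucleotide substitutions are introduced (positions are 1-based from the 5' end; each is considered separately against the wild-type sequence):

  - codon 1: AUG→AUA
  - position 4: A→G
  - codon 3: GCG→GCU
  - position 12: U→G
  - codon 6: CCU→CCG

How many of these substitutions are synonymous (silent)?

3

Codon 1: AUG (Met) → AUA (Ile) — missense.
Codon 2: AGG (Arg) → GGG (Gly) — missense.
Codon 3: GCG (Ala) → GCU (Ala) — synonymous.
Codon 4: CCU (Pro) → CCG (Pro) — synonymous.
Codon 6: CCU (Pro) → CCG (Pro) — synonymous.
Synonymous: 3 of 5.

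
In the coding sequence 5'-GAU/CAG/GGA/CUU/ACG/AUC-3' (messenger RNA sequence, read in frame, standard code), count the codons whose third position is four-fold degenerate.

Codon 1 GAU (Asp): third position 2-fold.
Codon 2 CAG (Gln): third position 2-fold.
Codon 3 GGA (Gly): third position 4-fold.
Codon 4 CUU (Leu): third position 4-fold.
Codon 5 ACG (Thr): third position 4-fold.
Codon 6 AUC (Ile): third position 3-fold.
Four-fold degenerate third positions: 3.

3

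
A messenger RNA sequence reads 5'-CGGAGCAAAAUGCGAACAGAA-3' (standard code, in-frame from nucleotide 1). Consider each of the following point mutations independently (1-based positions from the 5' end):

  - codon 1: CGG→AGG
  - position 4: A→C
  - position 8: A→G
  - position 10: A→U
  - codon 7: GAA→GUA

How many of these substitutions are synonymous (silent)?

Codon 1: CGG (Arg) → AGG (Arg) — synonymous.
Codon 2: AGC (Ser) → CGC (Arg) — missense.
Codon 3: AAA (Lys) → AGA (Arg) — missense.
Codon 4: AUG (Met) → UUG (Leu) — missense.
Codon 7: GAA (Glu) → GUA (Val) — missense.
Synonymous: 1 of 5.

1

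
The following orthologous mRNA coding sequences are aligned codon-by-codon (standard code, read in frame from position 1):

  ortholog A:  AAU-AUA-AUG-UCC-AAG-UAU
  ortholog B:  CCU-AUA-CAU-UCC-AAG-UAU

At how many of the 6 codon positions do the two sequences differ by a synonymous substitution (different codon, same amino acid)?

0

Codon 1: AAU Asn / CCU Pro — nonsynonymous.
Codon 2: AUA Ile / AUA Ile — identical.
Codon 3: AUG Met / CAU His — nonsynonymous.
Codon 4: UCC Ser / UCC Ser — identical.
Codon 5: AAG Lys / AAG Lys — identical.
Codon 6: UAU Tyr / UAU Tyr — identical.
Synonymous differences: 0.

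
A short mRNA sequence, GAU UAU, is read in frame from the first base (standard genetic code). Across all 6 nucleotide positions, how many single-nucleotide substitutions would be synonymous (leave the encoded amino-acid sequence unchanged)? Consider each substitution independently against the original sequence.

2

Codon 1 (GAU, Asp): 1 synonymous substitution.
Codon 2 (UAU, Tyr): 1 synonymous substitution.
Total: 1 + 1 = 2.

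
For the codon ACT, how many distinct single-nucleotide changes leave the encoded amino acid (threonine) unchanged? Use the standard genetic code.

3

Position 1: none → 0 synonymous.
Position 2: none → 0 synonymous.
Position 3: ACC, ACA, ACG → 3 synonymous.
Total: 0 + 0 + 3 = 3.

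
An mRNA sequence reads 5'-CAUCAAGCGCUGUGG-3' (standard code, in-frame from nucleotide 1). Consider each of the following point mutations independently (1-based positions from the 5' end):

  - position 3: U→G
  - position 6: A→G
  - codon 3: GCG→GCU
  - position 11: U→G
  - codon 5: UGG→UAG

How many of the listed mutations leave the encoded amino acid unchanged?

2

Codon 1: CAU (His) → CAG (Gln) — missense.
Codon 2: CAA (Gln) → CAG (Gln) — synonymous.
Codon 3: GCG (Ala) → GCU (Ala) — synonymous.
Codon 4: CUG (Leu) → CGG (Arg) — missense.
Codon 5: UGG (Trp) → UAG (Stop) — nonsense.
Synonymous: 2 of 5.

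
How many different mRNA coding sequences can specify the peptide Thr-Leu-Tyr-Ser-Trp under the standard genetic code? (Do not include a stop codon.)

Thr: 4 codons.
Leu: 6 codons.
Tyr: 2 codons.
Ser: 6 codons.
Trp: 1 codon.
4 × 6 × 2 × 6 × 1 = 288.

288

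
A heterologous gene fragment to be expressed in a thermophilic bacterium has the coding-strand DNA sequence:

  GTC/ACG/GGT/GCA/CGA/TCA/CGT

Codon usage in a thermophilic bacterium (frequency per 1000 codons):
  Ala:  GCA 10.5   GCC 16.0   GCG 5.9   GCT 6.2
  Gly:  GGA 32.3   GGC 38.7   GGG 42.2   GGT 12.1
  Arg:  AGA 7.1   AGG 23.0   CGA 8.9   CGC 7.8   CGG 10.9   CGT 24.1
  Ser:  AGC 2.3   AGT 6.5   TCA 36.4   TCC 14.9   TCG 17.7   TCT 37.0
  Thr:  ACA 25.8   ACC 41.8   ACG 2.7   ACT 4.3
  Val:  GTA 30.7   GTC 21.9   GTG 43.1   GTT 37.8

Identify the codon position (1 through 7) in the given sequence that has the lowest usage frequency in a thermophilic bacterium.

2

Codon 1 GTC (Val): 21.9 per 1000.
Codon 2 ACG (Thr): 2.7 per 1000.
Codon 3 GGT (Gly): 12.1 per 1000.
Codon 4 GCA (Ala): 10.5 per 1000.
Codon 5 CGA (Arg): 8.9 per 1000.
Codon 6 TCA (Ser): 36.4 per 1000.
Codon 7 CGT (Arg): 24.1 per 1000.
Lowest frequency is 2.7 at codon 2.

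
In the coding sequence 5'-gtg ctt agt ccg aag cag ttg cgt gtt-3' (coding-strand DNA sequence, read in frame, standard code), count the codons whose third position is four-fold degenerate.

Codon 1 GTG (Val): third position 4-fold.
Codon 2 CTT (Leu): third position 4-fold.
Codon 3 AGT (Ser): third position 2-fold.
Codon 4 CCG (Pro): third position 4-fold.
Codon 5 AAG (Lys): third position 2-fold.
Codon 6 CAG (Gln): third position 2-fold.
Codon 7 TTG (Leu): third position 2-fold.
Codon 8 CGT (Arg): third position 4-fold.
Codon 9 GTT (Val): third position 4-fold.
Four-fold degenerate third positions: 5.

5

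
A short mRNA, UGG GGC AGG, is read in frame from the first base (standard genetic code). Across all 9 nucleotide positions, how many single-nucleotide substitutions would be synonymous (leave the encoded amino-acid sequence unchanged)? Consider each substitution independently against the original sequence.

Codon 1 (UGG, Trp): 0 synonymous substitutions.
Codon 2 (GGC, Gly): 3 synonymous substitutions.
Codon 3 (AGG, Arg): 2 synonymous substitutions.
Total: 0 + 3 + 2 = 5.

5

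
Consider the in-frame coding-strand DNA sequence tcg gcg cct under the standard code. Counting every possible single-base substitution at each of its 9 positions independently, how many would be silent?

9

Codon 1 (TCG, Ser): 3 synonymous substitutions.
Codon 2 (GCG, Ala): 3 synonymous substitutions.
Codon 3 (CCT, Pro): 3 synonymous substitutions.
Total: 3 + 3 + 3 = 9.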